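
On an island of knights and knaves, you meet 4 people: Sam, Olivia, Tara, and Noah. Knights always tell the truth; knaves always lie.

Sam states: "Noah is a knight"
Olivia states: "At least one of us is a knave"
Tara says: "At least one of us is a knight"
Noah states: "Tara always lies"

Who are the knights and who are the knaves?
Sam is a knave.
Olivia is a knight.
Tara is a knight.
Noah is a knave.

Verification:
- Sam (knave) says "Noah is a knight" - this is FALSE (a lie) because Noah is a knave.
- Olivia (knight) says "At least one of us is a knave" - this is TRUE because Sam and Noah are knaves.
- Tara (knight) says "At least one of us is a knight" - this is TRUE because Olivia and Tara are knights.
- Noah (knave) says "Tara always lies" - this is FALSE (a lie) because Tara is a knight.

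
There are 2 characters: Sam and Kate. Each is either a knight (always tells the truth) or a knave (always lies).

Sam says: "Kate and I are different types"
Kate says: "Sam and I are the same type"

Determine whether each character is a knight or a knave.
Sam is a knight.
Kate is a knave.

Verification:
- Sam (knight) says "Kate and I are different types" - this is TRUE because Sam is a knight and Kate is a knave.
- Kate (knave) says "Sam and I are the same type" - this is FALSE (a lie) because Kate is a knave and Sam is a knight.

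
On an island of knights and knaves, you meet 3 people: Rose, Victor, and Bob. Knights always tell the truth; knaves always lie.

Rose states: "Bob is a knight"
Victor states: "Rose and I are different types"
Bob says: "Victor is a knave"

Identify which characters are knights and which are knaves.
Rose is a knave.
Victor is a knight.
Bob is a knave.

Verification:
- Rose (knave) says "Bob is a knight" - this is FALSE (a lie) because Bob is a knave.
- Victor (knight) says "Rose and I are different types" - this is TRUE because Victor is a knight and Rose is a knave.
- Bob (knave) says "Victor is a knave" - this is FALSE (a lie) because Victor is a knight.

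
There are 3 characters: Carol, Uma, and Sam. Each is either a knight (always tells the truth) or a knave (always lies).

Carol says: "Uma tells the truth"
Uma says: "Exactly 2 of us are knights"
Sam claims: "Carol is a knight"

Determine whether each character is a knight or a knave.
Carol is a knave.
Uma is a knave.
Sam is a knave.

Verification:
- Carol (knave) says "Uma tells the truth" - this is FALSE (a lie) because Uma is a knave.
- Uma (knave) says "Exactly 2 of us are knights" - this is FALSE (a lie) because there are 0 knights.
- Sam (knave) says "Carol is a knight" - this is FALSE (a lie) because Carol is a knave.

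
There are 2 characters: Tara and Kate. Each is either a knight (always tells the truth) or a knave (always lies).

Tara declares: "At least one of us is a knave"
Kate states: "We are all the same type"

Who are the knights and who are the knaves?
Tara is a knight.
Kate is a knave.

Verification:
- Tara (knight) says "At least one of us is a knave" - this is TRUE because Kate is a knave.
- Kate (knave) says "We are all the same type" - this is FALSE (a lie) because Tara is a knight and Kate is a knave.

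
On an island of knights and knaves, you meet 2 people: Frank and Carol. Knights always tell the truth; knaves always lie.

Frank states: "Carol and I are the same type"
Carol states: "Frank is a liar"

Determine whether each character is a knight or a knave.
Frank is a knave.
Carol is a knight.

Verification:
- Frank (knave) says "Carol and I are the same type" - this is FALSE (a lie) because Frank is a knave and Carol is a knight.
- Carol (knight) says "Frank is a liar" - this is TRUE because Frank is a knave.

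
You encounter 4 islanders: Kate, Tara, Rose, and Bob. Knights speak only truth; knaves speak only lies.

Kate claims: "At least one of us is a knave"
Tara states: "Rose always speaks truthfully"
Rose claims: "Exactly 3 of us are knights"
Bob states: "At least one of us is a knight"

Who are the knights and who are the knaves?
Kate is a knight.
Tara is a knave.
Rose is a knave.
Bob is a knight.

Verification:
- Kate (knight) says "At least one of us is a knave" - this is TRUE because Tara and Rose are knaves.
- Tara (knave) says "Rose always speaks truthfully" - this is FALSE (a lie) because Rose is a knave.
- Rose (knave) says "Exactly 3 of us are knights" - this is FALSE (a lie) because there are 2 knights.
- Bob (knight) says "At least one of us is a knight" - this is TRUE because Kate and Bob are knights.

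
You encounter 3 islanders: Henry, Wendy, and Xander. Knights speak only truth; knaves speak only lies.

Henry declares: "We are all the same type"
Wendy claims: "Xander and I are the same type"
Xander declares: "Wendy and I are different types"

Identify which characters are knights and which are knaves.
Henry is a knave.
Wendy is a knave.
Xander is a knight.

Verification:
- Henry (knave) says "We are all the same type" - this is FALSE (a lie) because Xander is a knight and Henry and Wendy are knaves.
- Wendy (knave) says "Xander and I are the same type" - this is FALSE (a lie) because Wendy is a knave and Xander is a knight.
- Xander (knight) says "Wendy and I are different types" - this is TRUE because Xander is a knight and Wendy is a knave.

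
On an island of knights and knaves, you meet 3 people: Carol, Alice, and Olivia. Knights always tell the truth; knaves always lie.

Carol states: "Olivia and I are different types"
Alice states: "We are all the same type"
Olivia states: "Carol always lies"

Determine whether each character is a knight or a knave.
Carol is a knight.
Alice is a knave.
Olivia is a knave.

Verification:
- Carol (knight) says "Olivia and I are different types" - this is TRUE because Carol is a knight and Olivia is a knave.
- Alice (knave) says "We are all the same type" - this is FALSE (a lie) because Carol is a knight and Alice and Olivia are knaves.
- Olivia (knave) says "Carol always lies" - this is FALSE (a lie) because Carol is a knight.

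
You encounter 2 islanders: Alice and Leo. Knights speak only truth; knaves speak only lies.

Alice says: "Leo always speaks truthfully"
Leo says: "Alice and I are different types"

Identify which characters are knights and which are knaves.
Alice is a knave.
Leo is a knave.

Verification:
- Alice (knave) says "Leo always speaks truthfully" - this is FALSE (a lie) because Leo is a knave.
- Leo (knave) says "Alice and I are different types" - this is FALSE (a lie) because Leo is a knave and Alice is a knave.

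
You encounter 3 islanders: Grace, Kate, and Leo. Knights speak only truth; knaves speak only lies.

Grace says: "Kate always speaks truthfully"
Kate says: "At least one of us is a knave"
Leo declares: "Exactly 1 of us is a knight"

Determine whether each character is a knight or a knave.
Grace is a knight.
Kate is a knight.
Leo is a knave.

Verification:
- Grace (knight) says "Kate always speaks truthfully" - this is TRUE because Kate is a knight.
- Kate (knight) says "At least one of us is a knave" - this is TRUE because Leo is a knave.
- Leo (knave) says "Exactly 1 of us is a knight" - this is FALSE (a lie) because there are 2 knights.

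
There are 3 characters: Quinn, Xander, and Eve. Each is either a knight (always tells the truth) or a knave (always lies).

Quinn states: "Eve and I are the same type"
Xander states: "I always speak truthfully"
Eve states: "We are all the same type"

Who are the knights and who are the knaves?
Quinn is a knight.
Xander is a knight.
Eve is a knight.

Verification:
- Quinn (knight) says "Eve and I are the same type" - this is TRUE because Quinn is a knight and Eve is a knight.
- Xander (knight) says "I always speak truthfully" - this is TRUE because Xander is a knight.
- Eve (knight) says "We are all the same type" - this is TRUE because Quinn, Xander, and Eve are knights.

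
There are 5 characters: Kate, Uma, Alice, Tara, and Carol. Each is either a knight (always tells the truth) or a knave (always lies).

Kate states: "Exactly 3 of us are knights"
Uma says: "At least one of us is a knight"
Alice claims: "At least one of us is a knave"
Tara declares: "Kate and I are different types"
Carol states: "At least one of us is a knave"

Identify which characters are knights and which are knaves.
Kate is a knave.
Uma is a knight.
Alice is a knight.
Tara is a knight.
Carol is a knight.

Verification:
- Kate (knave) says "Exactly 3 of us are knights" - this is FALSE (a lie) because there are 4 knights.
- Uma (knight) says "At least one of us is a knight" - this is TRUE because Uma, Alice, Tara, and Carol are knights.
- Alice (knight) says "At least one of us is a knave" - this is TRUE because Kate is a knave.
- Tara (knight) says "Kate and I are different types" - this is TRUE because Tara is a knight and Kate is a knave.
- Carol (knight) says "At least one of us is a knave" - this is TRUE because Kate is a knave.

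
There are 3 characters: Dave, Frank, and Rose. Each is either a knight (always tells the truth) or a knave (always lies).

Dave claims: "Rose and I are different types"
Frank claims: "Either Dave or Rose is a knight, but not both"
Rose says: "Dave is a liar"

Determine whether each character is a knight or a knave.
Dave is a knight.
Frank is a knight.
Rose is a knave.

Verification:
- Dave (knight) says "Rose and I are different types" - this is TRUE because Dave is a knight and Rose is a knave.
- Frank (knight) says "Either Dave or Rose is a knight, but not both" - this is TRUE because Dave is a knight and Rose is a knave.
- Rose (knave) says "Dave is a liar" - this is FALSE (a lie) because Dave is a knight.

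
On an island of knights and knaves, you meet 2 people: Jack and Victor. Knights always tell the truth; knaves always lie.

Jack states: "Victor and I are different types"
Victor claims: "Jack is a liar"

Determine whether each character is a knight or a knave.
Jack is a knight.
Victor is a knave.

Verification:
- Jack (knight) says "Victor and I are different types" - this is TRUE because Jack is a knight and Victor is a knave.
- Victor (knave) says "Jack is a liar" - this is FALSE (a lie) because Jack is a knight.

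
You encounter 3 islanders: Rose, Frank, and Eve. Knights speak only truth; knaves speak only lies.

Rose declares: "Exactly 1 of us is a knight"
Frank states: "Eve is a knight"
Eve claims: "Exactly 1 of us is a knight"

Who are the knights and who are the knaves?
Rose is a knave.
Frank is a knave.
Eve is a knave.

Verification:
- Rose (knave) says "Exactly 1 of us is a knight" - this is FALSE (a lie) because there are 0 knights.
- Frank (knave) says "Eve is a knight" - this is FALSE (a lie) because Eve is a knave.
- Eve (knave) says "Exactly 1 of us is a knight" - this is FALSE (a lie) because there are 0 knights.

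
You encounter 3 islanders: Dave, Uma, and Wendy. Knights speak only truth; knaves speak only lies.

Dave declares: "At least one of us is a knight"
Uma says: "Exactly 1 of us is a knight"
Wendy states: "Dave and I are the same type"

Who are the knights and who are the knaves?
Dave is a knight.
Uma is a knave.
Wendy is a knight.

Verification:
- Dave (knight) says "At least one of us is a knight" - this is TRUE because Dave and Wendy are knights.
- Uma (knave) says "Exactly 1 of us is a knight" - this is FALSE (a lie) because there are 2 knights.
- Wendy (knight) says "Dave and I are the same type" - this is TRUE because Wendy is a knight and Dave is a knight.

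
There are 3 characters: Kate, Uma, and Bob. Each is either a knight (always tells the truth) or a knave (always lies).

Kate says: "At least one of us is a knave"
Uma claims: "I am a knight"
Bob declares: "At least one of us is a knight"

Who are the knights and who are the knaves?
Kate is a knight.
Uma is a knave.
Bob is a knight.

Verification:
- Kate (knight) says "At least one of us is a knave" - this is TRUE because Uma is a knave.
- Uma (knave) says "I am a knight" - this is FALSE (a lie) because Uma is a knave.
- Bob (knight) says "At least one of us is a knight" - this is TRUE because Kate and Bob are knights.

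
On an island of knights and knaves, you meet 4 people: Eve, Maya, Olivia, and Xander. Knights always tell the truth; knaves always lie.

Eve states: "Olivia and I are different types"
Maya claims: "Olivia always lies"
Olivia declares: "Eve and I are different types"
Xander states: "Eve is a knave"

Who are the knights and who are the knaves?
Eve is a knave.
Maya is a knight.
Olivia is a knave.
Xander is a knight.

Verification:
- Eve (knave) says "Olivia and I are different types" - this is FALSE (a lie) because Eve is a knave and Olivia is a knave.
- Maya (knight) says "Olivia always lies" - this is TRUE because Olivia is a knave.
- Olivia (knave) says "Eve and I are different types" - this is FALSE (a lie) because Olivia is a knave and Eve is a knave.
- Xander (knight) says "Eve is a knave" - this is TRUE because Eve is a knave.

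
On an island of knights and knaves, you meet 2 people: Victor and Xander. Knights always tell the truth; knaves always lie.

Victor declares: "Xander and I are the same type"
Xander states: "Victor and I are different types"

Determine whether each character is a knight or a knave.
Victor is a knave.
Xander is a knight.

Verification:
- Victor (knave) says "Xander and I are the same type" - this is FALSE (a lie) because Victor is a knave and Xander is a knight.
- Xander (knight) says "Victor and I are different types" - this is TRUE because Xander is a knight and Victor is a knave.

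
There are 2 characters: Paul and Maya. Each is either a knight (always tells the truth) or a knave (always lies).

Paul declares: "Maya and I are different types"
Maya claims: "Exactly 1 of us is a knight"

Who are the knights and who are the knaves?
Paul is a knave.
Maya is a knave.

Verification:
- Paul (knave) says "Maya and I are different types" - this is FALSE (a lie) because Paul is a knave and Maya is a knave.
- Maya (knave) says "Exactly 1 of us is a knight" - this is FALSE (a lie) because there are 0 knights.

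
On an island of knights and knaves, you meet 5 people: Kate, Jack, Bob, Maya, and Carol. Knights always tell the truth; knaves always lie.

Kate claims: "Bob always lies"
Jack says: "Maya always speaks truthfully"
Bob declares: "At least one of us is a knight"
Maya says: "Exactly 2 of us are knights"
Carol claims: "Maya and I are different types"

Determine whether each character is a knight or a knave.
Kate is a knave.
Jack is a knave.
Bob is a knight.
Maya is a knave.
Carol is a knave.

Verification:
- Kate (knave) says "Bob always lies" - this is FALSE (a lie) because Bob is a knight.
- Jack (knave) says "Maya always speaks truthfully" - this is FALSE (a lie) because Maya is a knave.
- Bob (knight) says "At least one of us is a knight" - this is TRUE because Bob is a knight.
- Maya (knave) says "Exactly 2 of us are knights" - this is FALSE (a lie) because there are 1 knights.
- Carol (knave) says "Maya and I are different types" - this is FALSE (a lie) because Carol is a knave and Maya is a knave.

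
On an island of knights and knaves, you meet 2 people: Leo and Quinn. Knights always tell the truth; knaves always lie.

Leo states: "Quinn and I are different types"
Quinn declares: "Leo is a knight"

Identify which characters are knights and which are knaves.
Leo is a knave.
Quinn is a knave.

Verification:
- Leo (knave) says "Quinn and I are different types" - this is FALSE (a lie) because Leo is a knave and Quinn is a knave.
- Quinn (knave) says "Leo is a knight" - this is FALSE (a lie) because Leo is a knave.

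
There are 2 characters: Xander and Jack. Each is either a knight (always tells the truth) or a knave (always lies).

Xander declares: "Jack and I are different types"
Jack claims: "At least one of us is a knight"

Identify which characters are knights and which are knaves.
Xander is a knave.
Jack is a knave.

Verification:
- Xander (knave) says "Jack and I are different types" - this is FALSE (a lie) because Xander is a knave and Jack is a knave.
- Jack (knave) says "At least one of us is a knight" - this is FALSE (a lie) because no one is a knight.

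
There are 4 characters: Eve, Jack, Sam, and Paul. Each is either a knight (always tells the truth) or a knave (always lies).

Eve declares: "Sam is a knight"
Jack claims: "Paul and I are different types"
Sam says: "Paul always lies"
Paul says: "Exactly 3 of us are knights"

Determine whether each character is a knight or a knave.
Eve is a knight.
Jack is a knave.
Sam is a knight.
Paul is a knave.

Verification:
- Eve (knight) says "Sam is a knight" - this is TRUE because Sam is a knight.
- Jack (knave) says "Paul and I are different types" - this is FALSE (a lie) because Jack is a knave and Paul is a knave.
- Sam (knight) says "Paul always lies" - this is TRUE because Paul is a knave.
- Paul (knave) says "Exactly 3 of us are knights" - this is FALSE (a lie) because there are 2 knights.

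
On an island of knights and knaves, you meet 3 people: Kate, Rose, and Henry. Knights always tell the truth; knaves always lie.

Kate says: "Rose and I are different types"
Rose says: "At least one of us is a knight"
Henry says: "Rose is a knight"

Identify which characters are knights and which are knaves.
Kate is a knave.
Rose is a knave.
Henry is a knave.

Verification:
- Kate (knave) says "Rose and I are different types" - this is FALSE (a lie) because Kate is a knave and Rose is a knave.
- Rose (knave) says "At least one of us is a knight" - this is FALSE (a lie) because no one is a knight.
- Henry (knave) says "Rose is a knight" - this is FALSE (a lie) because Rose is a knave.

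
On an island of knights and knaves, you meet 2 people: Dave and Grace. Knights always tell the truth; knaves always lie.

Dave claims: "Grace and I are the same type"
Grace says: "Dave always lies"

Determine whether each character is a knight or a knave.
Dave is a knave.
Grace is a knight.

Verification:
- Dave (knave) says "Grace and I are the same type" - this is FALSE (a lie) because Dave is a knave and Grace is a knight.
- Grace (knight) says "Dave always lies" - this is TRUE because Dave is a knave.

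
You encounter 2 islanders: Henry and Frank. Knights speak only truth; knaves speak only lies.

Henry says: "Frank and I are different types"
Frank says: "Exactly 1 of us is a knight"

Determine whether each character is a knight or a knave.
Henry is a knave.
Frank is a knave.

Verification:
- Henry (knave) says "Frank and I are different types" - this is FALSE (a lie) because Henry is a knave and Frank is a knave.
- Frank (knave) says "Exactly 1 of us is a knight" - this is FALSE (a lie) because there are 0 knights.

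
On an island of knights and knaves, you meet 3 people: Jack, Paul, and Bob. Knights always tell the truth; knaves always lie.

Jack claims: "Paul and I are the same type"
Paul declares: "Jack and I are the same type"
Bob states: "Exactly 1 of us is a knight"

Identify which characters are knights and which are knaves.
Jack is a knight.
Paul is a knight.
Bob is a knave.

Verification:
- Jack (knight) says "Paul and I are the same type" - this is TRUE because Jack is a knight and Paul is a knight.
- Paul (knight) says "Jack and I are the same type" - this is TRUE because Paul is a knight and Jack is a knight.
- Bob (knave) says "Exactly 1 of us is a knight" - this is FALSE (a lie) because there are 2 knights.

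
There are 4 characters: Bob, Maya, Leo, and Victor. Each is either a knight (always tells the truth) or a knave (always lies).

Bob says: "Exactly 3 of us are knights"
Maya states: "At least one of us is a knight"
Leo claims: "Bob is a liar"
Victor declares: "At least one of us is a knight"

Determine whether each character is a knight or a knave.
Bob is a knight.
Maya is a knight.
Leo is a knave.
Victor is a knight.

Verification:
- Bob (knight) says "Exactly 3 of us are knights" - this is TRUE because there are 3 knights.
- Maya (knight) says "At least one of us is a knight" - this is TRUE because Bob, Maya, and Victor are knights.
- Leo (knave) says "Bob is a liar" - this is FALSE (a lie) because Bob is a knight.
- Victor (knight) says "At least one of us is a knight" - this is TRUE because Bob, Maya, and Victor are knights.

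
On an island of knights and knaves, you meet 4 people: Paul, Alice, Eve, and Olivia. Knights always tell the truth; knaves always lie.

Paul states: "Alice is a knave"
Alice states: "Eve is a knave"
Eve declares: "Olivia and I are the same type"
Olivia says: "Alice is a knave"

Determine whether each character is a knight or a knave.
Paul is a knight.
Alice is a knave.
Eve is a knight.
Olivia is a knight.

Verification:
- Paul (knight) says "Alice is a knave" - this is TRUE because Alice is a knave.
- Alice (knave) says "Eve is a knave" - this is FALSE (a lie) because Eve is a knight.
- Eve (knight) says "Olivia and I are the same type" - this is TRUE because Eve is a knight and Olivia is a knight.
- Olivia (knight) says "Alice is a knave" - this is TRUE because Alice is a knave.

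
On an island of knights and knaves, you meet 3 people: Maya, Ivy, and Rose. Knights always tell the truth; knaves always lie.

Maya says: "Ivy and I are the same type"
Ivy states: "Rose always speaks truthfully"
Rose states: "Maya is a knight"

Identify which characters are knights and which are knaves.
Maya is a knight.
Ivy is a knight.
Rose is a knight.

Verification:
- Maya (knight) says "Ivy and I are the same type" - this is TRUE because Maya is a knight and Ivy is a knight.
- Ivy (knight) says "Rose always speaks truthfully" - this is TRUE because Rose is a knight.
- Rose (knight) says "Maya is a knight" - this is TRUE because Maya is a knight.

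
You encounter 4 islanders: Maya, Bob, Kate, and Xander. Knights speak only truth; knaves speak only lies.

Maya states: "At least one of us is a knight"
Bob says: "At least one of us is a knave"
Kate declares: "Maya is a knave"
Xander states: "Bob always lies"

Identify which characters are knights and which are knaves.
Maya is a knight.
Bob is a knight.
Kate is a knave.
Xander is a knave.

Verification:
- Maya (knight) says "At least one of us is a knight" - this is TRUE because Maya and Bob are knights.
- Bob (knight) says "At least one of us is a knave" - this is TRUE because Kate and Xander are knaves.
- Kate (knave) says "Maya is a knave" - this is FALSE (a lie) because Maya is a knight.
- Xander (knave) says "Bob always lies" - this is FALSE (a lie) because Bob is a knight.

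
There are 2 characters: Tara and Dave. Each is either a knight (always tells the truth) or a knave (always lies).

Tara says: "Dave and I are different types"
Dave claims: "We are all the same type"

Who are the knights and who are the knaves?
Tara is a knight.
Dave is a knave.

Verification:
- Tara (knight) says "Dave and I are different types" - this is TRUE because Tara is a knight and Dave is a knave.
- Dave (knave) says "We are all the same type" - this is FALSE (a lie) because Tara is a knight and Dave is a knave.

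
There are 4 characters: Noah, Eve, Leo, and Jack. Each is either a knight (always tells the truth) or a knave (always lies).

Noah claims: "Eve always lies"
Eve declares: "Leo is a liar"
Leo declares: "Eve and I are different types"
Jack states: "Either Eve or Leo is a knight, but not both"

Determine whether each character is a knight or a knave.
Noah is a knight.
Eve is a knave.
Leo is a knight.
Jack is a knight.

Verification:
- Noah (knight) says "Eve always lies" - this is TRUE because Eve is a knave.
- Eve (knave) says "Leo is a liar" - this is FALSE (a lie) because Leo is a knight.
- Leo (knight) says "Eve and I are different types" - this is TRUE because Leo is a knight and Eve is a knave.
- Jack (knight) says "Either Eve or Leo is a knight, but not both" - this is TRUE because Eve is a knave and Leo is a knight.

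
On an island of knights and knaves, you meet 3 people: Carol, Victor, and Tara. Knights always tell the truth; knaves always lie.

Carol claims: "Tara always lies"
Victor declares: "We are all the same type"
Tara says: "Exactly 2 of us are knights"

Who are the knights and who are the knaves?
Carol is a knight.
Victor is a knave.
Tara is a knave.

Verification:
- Carol (knight) says "Tara always lies" - this is TRUE because Tara is a knave.
- Victor (knave) says "We are all the same type" - this is FALSE (a lie) because Carol is a knight and Victor and Tara are knaves.
- Tara (knave) says "Exactly 2 of us are knights" - this is FALSE (a lie) because there are 1 knights.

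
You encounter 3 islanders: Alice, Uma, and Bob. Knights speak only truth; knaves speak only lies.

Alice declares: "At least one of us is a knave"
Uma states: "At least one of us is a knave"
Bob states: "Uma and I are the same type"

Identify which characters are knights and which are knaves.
Alice is a knight.
Uma is a knight.
Bob is a knave.

Verification:
- Alice (knight) says "At least one of us is a knave" - this is TRUE because Bob is a knave.
- Uma (knight) says "At least one of us is a knave" - this is TRUE because Bob is a knave.
- Bob (knave) says "Uma and I are the same type" - this is FALSE (a lie) because Bob is a knave and Uma is a knight.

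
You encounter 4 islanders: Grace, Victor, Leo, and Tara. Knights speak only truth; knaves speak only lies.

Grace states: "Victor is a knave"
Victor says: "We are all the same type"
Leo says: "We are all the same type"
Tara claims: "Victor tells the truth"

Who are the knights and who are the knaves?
Grace is a knight.
Victor is a knave.
Leo is a knave.
Tara is a knave.

Verification:
- Grace (knight) says "Victor is a knave" - this is TRUE because Victor is a knave.
- Victor (knave) says "We are all the same type" - this is FALSE (a lie) because Grace is a knight and Victor, Leo, and Tara are knaves.
- Leo (knave) says "We are all the same type" - this is FALSE (a lie) because Grace is a knight and Victor, Leo, and Tara are knaves.
- Tara (knave) says "Victor tells the truth" - this is FALSE (a lie) because Victor is a knave.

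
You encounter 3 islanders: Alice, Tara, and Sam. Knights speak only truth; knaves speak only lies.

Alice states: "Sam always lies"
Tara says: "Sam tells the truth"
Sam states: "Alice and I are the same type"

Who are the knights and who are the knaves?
Alice is a knight.
Tara is a knave.
Sam is a knave.

Verification:
- Alice (knight) says "Sam always lies" - this is TRUE because Sam is a knave.
- Tara (knave) says "Sam tells the truth" - this is FALSE (a lie) because Sam is a knave.
- Sam (knave) says "Alice and I are the same type" - this is FALSE (a lie) because Sam is a knave and Alice is a knight.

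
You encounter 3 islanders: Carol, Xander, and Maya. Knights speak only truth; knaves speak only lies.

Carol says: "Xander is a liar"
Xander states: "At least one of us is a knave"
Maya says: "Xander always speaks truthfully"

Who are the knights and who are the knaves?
Carol is a knave.
Xander is a knight.
Maya is a knight.

Verification:
- Carol (knave) says "Xander is a liar" - this is FALSE (a lie) because Xander is a knight.
- Xander (knight) says "At least one of us is a knave" - this is TRUE because Carol is a knave.
- Maya (knight) says "Xander always speaks truthfully" - this is TRUE because Xander is a knight.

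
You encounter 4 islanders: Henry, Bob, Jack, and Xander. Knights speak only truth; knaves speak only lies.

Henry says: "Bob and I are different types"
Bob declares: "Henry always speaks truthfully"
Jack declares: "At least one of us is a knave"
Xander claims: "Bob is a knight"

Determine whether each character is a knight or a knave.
Henry is a knave.
Bob is a knave.
Jack is a knight.
Xander is a knave.

Verification:
- Henry (knave) says "Bob and I are different types" - this is FALSE (a lie) because Henry is a knave and Bob is a knave.
- Bob (knave) says "Henry always speaks truthfully" - this is FALSE (a lie) because Henry is a knave.
- Jack (knight) says "At least one of us is a knave" - this is TRUE because Henry, Bob, and Xander are knaves.
- Xander (knave) says "Bob is a knight" - this is FALSE (a lie) because Bob is a knave.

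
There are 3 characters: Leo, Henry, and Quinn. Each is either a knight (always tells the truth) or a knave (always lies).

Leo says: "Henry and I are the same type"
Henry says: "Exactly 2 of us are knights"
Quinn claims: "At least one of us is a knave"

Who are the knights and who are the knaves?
Leo is a knave.
Henry is a knight.
Quinn is a knight.

Verification:
- Leo (knave) says "Henry and I are the same type" - this is FALSE (a lie) because Leo is a knave and Henry is a knight.
- Henry (knight) says "Exactly 2 of us are knights" - this is TRUE because there are 2 knights.
- Quinn (knight) says "At least one of us is a knave" - this is TRUE because Leo is a knave.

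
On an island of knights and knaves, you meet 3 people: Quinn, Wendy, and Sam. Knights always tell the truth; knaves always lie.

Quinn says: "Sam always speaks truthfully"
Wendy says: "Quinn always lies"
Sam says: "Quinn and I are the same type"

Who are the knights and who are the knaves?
Quinn is a knight.
Wendy is a knave.
Sam is a knight.

Verification:
- Quinn (knight) says "Sam always speaks truthfully" - this is TRUE because Sam is a knight.
- Wendy (knave) says "Quinn always lies" - this is FALSE (a lie) because Quinn is a knight.
- Sam (knight) says "Quinn and I are the same type" - this is TRUE because Sam is a knight and Quinn is a knight.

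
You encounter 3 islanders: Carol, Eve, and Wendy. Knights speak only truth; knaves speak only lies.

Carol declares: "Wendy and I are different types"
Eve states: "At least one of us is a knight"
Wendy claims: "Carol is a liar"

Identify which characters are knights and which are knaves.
Carol is a knight.
Eve is a knight.
Wendy is a knave.

Verification:
- Carol (knight) says "Wendy and I are different types" - this is TRUE because Carol is a knight and Wendy is a knave.
- Eve (knight) says "At least one of us is a knight" - this is TRUE because Carol and Eve are knights.
- Wendy (knave) says "Carol is a liar" - this is FALSE (a lie) because Carol is a knight.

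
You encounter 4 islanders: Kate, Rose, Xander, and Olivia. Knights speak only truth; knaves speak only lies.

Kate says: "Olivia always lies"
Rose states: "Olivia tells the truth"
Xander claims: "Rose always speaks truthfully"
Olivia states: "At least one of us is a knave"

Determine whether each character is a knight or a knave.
Kate is a knave.
Rose is a knight.
Xander is a knight.
Olivia is a knight.

Verification:
- Kate (knave) says "Olivia always lies" - this is FALSE (a lie) because Olivia is a knight.
- Rose (knight) says "Olivia tells the truth" - this is TRUE because Olivia is a knight.
- Xander (knight) says "Rose always speaks truthfully" - this is TRUE because Rose is a knight.
- Olivia (knight) says "At least one of us is a knave" - this is TRUE because Kate is a knave.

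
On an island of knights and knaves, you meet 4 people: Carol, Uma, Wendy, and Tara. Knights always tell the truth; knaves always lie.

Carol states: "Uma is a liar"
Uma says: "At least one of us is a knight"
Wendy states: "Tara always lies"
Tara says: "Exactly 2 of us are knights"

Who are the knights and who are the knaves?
Carol is a knave.
Uma is a knight.
Wendy is a knave.
Tara is a knight.

Verification:
- Carol (knave) says "Uma is a liar" - this is FALSE (a lie) because Uma is a knight.
- Uma (knight) says "At least one of us is a knight" - this is TRUE because Uma and Tara are knights.
- Wendy (knave) says "Tara always lies" - this is FALSE (a lie) because Tara is a knight.
- Tara (knight) says "Exactly 2 of us are knights" - this is TRUE because there are 2 knights.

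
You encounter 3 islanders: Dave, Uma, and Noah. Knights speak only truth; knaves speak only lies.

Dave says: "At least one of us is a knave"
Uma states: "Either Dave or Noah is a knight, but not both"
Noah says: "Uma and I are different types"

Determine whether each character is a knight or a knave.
Dave is a knight.
Uma is a knave.
Noah is a knight.

Verification:
- Dave (knight) says "At least one of us is a knave" - this is TRUE because Uma is a knave.
- Uma (knave) says "Either Dave or Noah is a knight, but not both" - this is FALSE (a lie) because Dave is a knight and Noah is a knight.
- Noah (knight) says "Uma and I are different types" - this is TRUE because Noah is a knight and Uma is a knave.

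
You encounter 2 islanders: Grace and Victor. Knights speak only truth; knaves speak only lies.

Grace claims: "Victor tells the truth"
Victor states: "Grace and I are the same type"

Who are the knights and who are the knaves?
Grace is a knight.
Victor is a knight.

Verification:
- Grace (knight) says "Victor tells the truth" - this is TRUE because Victor is a knight.
- Victor (knight) says "Grace and I are the same type" - this is TRUE because Victor is a knight and Grace is a knight.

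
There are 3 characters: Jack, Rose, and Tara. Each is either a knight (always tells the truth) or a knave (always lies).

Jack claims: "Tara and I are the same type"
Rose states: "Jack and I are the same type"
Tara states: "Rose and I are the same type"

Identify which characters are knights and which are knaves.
Jack is a knight.
Rose is a knight.
Tara is a knight.

Verification:
- Jack (knight) says "Tara and I are the same type" - this is TRUE because Jack is a knight and Tara is a knight.
- Rose (knight) says "Jack and I are the same type" - this is TRUE because Rose is a knight and Jack is a knight.
- Tara (knight) says "Rose and I are the same type" - this is TRUE because Tara is a knight and Rose is a knight.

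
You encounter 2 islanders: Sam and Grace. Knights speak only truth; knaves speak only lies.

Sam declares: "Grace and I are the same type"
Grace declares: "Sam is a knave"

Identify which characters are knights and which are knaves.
Sam is a knave.
Grace is a knight.

Verification:
- Sam (knave) says "Grace and I are the same type" - this is FALSE (a lie) because Sam is a knave and Grace is a knight.
- Grace (knight) says "Sam is a knave" - this is TRUE because Sam is a knave.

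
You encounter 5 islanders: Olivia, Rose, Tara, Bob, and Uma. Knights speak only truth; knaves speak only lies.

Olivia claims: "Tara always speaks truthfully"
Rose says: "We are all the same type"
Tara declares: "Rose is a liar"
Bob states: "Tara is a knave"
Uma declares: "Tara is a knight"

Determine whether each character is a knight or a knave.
Olivia is a knight.
Rose is a knave.
Tara is a knight.
Bob is a knave.
Uma is a knight.

Verification:
- Olivia (knight) says "Tara always speaks truthfully" - this is TRUE because Tara is a knight.
- Rose (knave) says "We are all the same type" - this is FALSE (a lie) because Olivia, Tara, and Uma are knights and Rose and Bob are knaves.
- Tara (knight) says "Rose is a liar" - this is TRUE because Rose is a knave.
- Bob (knave) says "Tara is a knave" - this is FALSE (a lie) because Tara is a knight.
- Uma (knight) says "Tara is a knight" - this is TRUE because Tara is a knight.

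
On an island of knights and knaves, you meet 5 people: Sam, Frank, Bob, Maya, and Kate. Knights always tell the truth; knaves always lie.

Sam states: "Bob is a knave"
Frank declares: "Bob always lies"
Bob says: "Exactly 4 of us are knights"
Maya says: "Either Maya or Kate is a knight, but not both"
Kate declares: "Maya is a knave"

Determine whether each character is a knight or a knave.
Sam is a knight.
Frank is a knight.
Bob is a knave.
Maya is a knight.
Kate is a knave.

Verification:
- Sam (knight) says "Bob is a knave" - this is TRUE because Bob is a knave.
- Frank (knight) says "Bob always lies" - this is TRUE because Bob is a knave.
- Bob (knave) says "Exactly 4 of us are knights" - this is FALSE (a lie) because there are 3 knights.
- Maya (knight) says "Either Maya or Kate is a knight, but not both" - this is TRUE because Maya is a knight and Kate is a knave.
- Kate (knave) says "Maya is a knave" - this is FALSE (a lie) because Maya is a knight.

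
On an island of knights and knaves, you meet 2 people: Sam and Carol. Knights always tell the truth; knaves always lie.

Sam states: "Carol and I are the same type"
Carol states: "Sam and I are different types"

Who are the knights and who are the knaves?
Sam is a knave.
Carol is a knight.

Verification:
- Sam (knave) says "Carol and I are the same type" - this is FALSE (a lie) because Sam is a knave and Carol is a knight.
- Carol (knight) says "Sam and I are different types" - this is TRUE because Carol is a knight and Sam is a knave.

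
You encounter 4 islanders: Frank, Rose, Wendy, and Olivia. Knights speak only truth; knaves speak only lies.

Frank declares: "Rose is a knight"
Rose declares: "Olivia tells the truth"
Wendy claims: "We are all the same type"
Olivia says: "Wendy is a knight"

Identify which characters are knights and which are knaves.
Frank is a knight.
Rose is a knight.
Wendy is a knight.
Olivia is a knight.

Verification:
- Frank (knight) says "Rose is a knight" - this is TRUE because Rose is a knight.
- Rose (knight) says "Olivia tells the truth" - this is TRUE because Olivia is a knight.
- Wendy (knight) says "We are all the same type" - this is TRUE because Frank, Rose, Wendy, and Olivia are knights.
- Olivia (knight) says "Wendy is a knight" - this is TRUE because Wendy is a knight.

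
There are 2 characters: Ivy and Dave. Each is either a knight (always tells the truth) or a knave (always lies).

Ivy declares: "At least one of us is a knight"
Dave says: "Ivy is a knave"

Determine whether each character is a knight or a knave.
Ivy is a knight.
Dave is a knave.

Verification:
- Ivy (knight) says "At least one of us is a knight" - this is TRUE because Ivy is a knight.
- Dave (knave) says "Ivy is a knave" - this is FALSE (a lie) because Ivy is a knight.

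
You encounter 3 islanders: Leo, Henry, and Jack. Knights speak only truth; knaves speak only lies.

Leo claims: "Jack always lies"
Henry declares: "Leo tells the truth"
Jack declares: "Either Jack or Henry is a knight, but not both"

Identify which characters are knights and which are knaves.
Leo is a knave.
Henry is a knave.
Jack is a knight.

Verification:
- Leo (knave) says "Jack always lies" - this is FALSE (a lie) because Jack is a knight.
- Henry (knave) says "Leo tells the truth" - this is FALSE (a lie) because Leo is a knave.
- Jack (knight) says "Either Jack or Henry is a knight, but not both" - this is TRUE because Jack is a knight and Henry is a knave.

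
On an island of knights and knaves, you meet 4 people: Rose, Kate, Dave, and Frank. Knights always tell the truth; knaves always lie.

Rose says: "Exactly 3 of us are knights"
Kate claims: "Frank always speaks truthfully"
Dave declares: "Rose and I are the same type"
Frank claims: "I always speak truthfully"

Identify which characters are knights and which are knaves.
Rose is a knight.
Kate is a knight.
Dave is a knave.
Frank is a knight.

Verification:
- Rose (knight) says "Exactly 3 of us are knights" - this is TRUE because there are 3 knights.
- Kate (knight) says "Frank always speaks truthfully" - this is TRUE because Frank is a knight.
- Dave (knave) says "Rose and I are the same type" - this is FALSE (a lie) because Dave is a knave and Rose is a knight.
- Frank (knight) says "I always speak truthfully" - this is TRUE because Frank is a knight.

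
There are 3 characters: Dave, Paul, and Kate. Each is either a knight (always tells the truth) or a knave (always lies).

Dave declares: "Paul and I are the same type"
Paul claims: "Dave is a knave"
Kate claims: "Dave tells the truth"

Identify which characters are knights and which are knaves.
Dave is a knave.
Paul is a knight.
Kate is a knave.

Verification:
- Dave (knave) says "Paul and I are the same type" - this is FALSE (a lie) because Dave is a knave and Paul is a knight.
- Paul (knight) says "Dave is a knave" - this is TRUE because Dave is a knave.
- Kate (knave) says "Dave tells the truth" - this is FALSE (a lie) because Dave is a knave.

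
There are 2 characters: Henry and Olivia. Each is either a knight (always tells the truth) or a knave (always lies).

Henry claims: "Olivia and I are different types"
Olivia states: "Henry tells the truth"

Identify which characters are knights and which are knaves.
Henry is a knave.
Olivia is a knave.

Verification:
- Henry (knave) says "Olivia and I are different types" - this is FALSE (a lie) because Henry is a knave and Olivia is a knave.
- Olivia (knave) says "Henry tells the truth" - this is FALSE (a lie) because Henry is a knave.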